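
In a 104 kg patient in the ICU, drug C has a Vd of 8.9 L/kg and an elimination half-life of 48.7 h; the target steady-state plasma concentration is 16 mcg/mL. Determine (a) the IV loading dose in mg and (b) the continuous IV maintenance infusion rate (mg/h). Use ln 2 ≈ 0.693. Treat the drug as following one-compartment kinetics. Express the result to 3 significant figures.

(a) 14800 mg; (b) 211 mg/h

Vd(total) = 104 kg × 8.9 L/kg = 925.6 L
LD = Vd × C = 925.6 × 16 = 14810 mg
CL = 0.693 × Vd / t½ = 0.693 × 925.6 / 48.7 = 13.17 L/h
Infusion rate = CL × Css = 13.17 × 16 = 210.7 mg/h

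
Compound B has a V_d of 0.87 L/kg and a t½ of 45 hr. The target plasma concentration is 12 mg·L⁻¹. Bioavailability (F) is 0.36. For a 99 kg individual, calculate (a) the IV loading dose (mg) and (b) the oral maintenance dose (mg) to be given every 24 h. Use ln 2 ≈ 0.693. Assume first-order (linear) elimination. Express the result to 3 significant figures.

(a) 1030 mg; (b) 1060 mg

Vd(total) = 99 kg × 0.87 L/kg = 86.13 L
LD = Vd × C = 86.13 × 12 = 1034 mg
CL = 0.693 × Vd / t½ = 0.693 × 86.13 / 45 = 1.326 L/h
D = CL × Css × τ / F = 1.326 × 12 × 24 / 0.36 = 1061 mg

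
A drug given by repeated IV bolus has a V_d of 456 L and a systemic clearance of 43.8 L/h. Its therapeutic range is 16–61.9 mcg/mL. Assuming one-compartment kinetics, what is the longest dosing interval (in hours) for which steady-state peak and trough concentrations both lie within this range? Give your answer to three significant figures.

k = CL / Vd = 43.80 / 456.0 = 0.09605 h⁻¹
Between IV bolus doses, concentration decays as C = C₀·e^(−kτ), so C_peak/C_trough = e^(kτ).
τ_max = ln(C_peak/C_trough) / k = ln(61.9/16) / 0.09605 = 1.353 / 0.09605 = 14.09 h

14.1 h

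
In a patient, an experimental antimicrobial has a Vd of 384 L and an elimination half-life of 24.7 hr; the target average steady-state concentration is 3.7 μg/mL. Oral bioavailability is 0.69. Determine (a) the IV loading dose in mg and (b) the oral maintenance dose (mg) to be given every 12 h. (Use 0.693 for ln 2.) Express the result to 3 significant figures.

(a) 1420 mg; (b) 693 mg

LD = Vd × C = 384.0 × 3.7 = 1421 mg
CL = 0.693 × Vd / t½ = 0.693 × 384.0 / 24.7 = 10.77 L/h
D = CL × Css × τ / F = 10.77 × 3.7 × 12 / 0.69 = 693.0 mg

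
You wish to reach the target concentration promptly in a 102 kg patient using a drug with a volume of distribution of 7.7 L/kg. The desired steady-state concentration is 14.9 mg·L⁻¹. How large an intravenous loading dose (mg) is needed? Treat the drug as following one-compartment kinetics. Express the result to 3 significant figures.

Total Vd = 7.7 × 102 = 785.4 L
LD = Vd × C = 785.4 × 14.90 = 11700 mg

11700 mg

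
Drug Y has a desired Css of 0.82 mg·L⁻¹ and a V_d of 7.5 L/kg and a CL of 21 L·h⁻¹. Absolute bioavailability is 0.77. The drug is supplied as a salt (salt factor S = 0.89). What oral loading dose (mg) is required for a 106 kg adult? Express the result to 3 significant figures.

Vd(total) = 106 kg × 7.5 L/kg = 795.0 L
LD = Vd × C / F / S = 795.0 × 0.8200 / 0.77 / 0.89 = 951.3 mg

951 mg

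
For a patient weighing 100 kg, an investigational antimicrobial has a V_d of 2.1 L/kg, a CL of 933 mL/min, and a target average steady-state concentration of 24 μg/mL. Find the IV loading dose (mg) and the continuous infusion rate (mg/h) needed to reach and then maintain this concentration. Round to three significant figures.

(a) 5040 mg; (b) 1340 mg/h

Total Vd = 2.1 × 100 = 210.0 L
Loading dose = Vd × C = 210.0 × 24 = 5040 mg
Convert clearance: 933 mL/min × 60 min/h ÷ 1000 mL/L = 55.98 L/h
Maintenance infusion rate = CL × Css = 55.98 × 24 = 1344 mg/h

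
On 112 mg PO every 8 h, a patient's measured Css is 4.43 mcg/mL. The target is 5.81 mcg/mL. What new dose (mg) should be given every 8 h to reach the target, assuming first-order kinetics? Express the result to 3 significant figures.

147 mg

For first-order elimination, Css ∝ F·D/(CL·τ); F and CL are unchanged, so Css ∝ D/τ.
D₂ = D₁ × (Css,target / Css,current) = 112 × 5.81/4.43 = 146.9 mg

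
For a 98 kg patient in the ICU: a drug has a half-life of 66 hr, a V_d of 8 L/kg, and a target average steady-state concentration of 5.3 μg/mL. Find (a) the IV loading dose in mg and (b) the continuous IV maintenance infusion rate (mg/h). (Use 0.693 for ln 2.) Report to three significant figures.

(a) 4160 mg; (b) 43.6 mg/h

Vd = 8 L/kg × 98 kg = 784.0 L
LD = Vd × C = 784.0 × 5.3 = 4155 mg
CL = 0.693 × Vd / t½ = 0.693 × 784.0 / 66 = 8.232 L/h
Infusion rate = CL × Css = 8.232 × 5.3 = 43.63 mg/h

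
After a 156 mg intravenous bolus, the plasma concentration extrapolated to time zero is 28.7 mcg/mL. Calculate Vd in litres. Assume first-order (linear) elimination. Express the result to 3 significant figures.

Immediately after an IV bolus, C₀ = Dose / Vd, so Vd = Dose / C₀.
Vd = 156 / 28.7 = 5.436 L

5.44 L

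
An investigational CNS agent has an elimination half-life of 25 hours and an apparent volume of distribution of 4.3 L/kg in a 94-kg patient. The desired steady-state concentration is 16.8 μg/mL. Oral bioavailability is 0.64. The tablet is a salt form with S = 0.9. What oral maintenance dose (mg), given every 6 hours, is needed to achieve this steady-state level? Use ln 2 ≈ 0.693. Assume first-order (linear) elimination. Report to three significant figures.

1960 mg

Vd = 4.3 L/kg × 94 kg = 404.2 L
CL = 0.693 × Vd / t½ = 0.693 × 404.2 / 25 = 11.20 L/h
D = CL × Css × τ / F / S = 11.20 × 16.8 × 6 / 0.64 / 0.9 = 1960 mg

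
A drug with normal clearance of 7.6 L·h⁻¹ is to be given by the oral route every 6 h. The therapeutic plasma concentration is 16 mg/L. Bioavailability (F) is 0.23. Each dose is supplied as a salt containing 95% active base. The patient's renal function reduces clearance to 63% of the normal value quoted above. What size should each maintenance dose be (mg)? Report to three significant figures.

Patient clearance = 0.63 × 7.600 = 4.788 L/h
At steady state, dose per interval replaces the amount cleared in that interval: F·S·D/τ = CL·Css.
D = CL × Css × τ / F / S = 4.788 × 16 × 6 / 0.23 / 0.95 = 2104 mg

2100 mg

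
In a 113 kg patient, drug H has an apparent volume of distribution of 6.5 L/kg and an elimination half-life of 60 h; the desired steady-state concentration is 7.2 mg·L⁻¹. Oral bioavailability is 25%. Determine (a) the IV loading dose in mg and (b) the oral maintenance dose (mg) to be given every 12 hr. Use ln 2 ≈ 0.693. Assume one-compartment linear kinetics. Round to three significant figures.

(a) 5290 mg; (b) 2930 mg

Vd = 6.5 L/kg × 113 kg = 734.5 L
LD = Vd × C = 734.5 × 7.2 = 5288 mg
CL = 0.693 × Vd / t½ = 0.693 × 734.5 / 60 = 8.483 L/h
D = CL × Css × τ / F = 8.483 × 7.2 × 12 / 0.25 = 2932 mg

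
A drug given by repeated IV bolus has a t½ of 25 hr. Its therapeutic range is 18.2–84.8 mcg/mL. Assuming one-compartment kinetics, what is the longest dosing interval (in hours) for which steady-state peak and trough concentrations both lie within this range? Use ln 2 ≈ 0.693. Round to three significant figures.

k = 0.693 / t½ = 0.693 / 25 = 0.02772 h⁻¹
Between IV bolus doses, concentration decays as C = C₀·e^(−kτ), so C_peak/C_trough = e^(kτ).
τ_max = ln(C_peak/C_trough) / k = ln(84.8/18.2) / 0.02772 = 1.539 / 0.02772 = 55.52 h

55.5 h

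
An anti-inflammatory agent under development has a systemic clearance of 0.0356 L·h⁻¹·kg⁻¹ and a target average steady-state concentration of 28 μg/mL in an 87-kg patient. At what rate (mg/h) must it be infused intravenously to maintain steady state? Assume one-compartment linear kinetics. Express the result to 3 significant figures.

CL = 0.0356 L·h⁻¹·kg⁻¹ × 87 kg = 3.097 L/h
At steady state, infusion rate equals elimination rate: rate in = CL × Css.
Infusion rate = CL · Css = 3.097 L/h × 28 mg/L = 86.72 mg/h

86.7 mg/h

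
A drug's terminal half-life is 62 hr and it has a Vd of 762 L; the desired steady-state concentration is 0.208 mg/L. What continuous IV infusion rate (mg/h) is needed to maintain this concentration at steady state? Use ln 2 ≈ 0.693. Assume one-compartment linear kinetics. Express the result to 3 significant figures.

k = 0.693/62 = 0.01118 h⁻¹, so CL = k·Vd = 0.01118 × 762.0 = 8.519 L/h
Infusion rate = CL × Css = 8.519 × 0.208 = 1.772 mg/h

1.77 mg/h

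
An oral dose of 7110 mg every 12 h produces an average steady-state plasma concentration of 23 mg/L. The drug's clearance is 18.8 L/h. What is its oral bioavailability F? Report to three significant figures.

0.730

F·D/τ = CL·Css at steady state → F = CL·Css·τ / D.
F = 18.8 × 23 × 12 / 7110 = 0.730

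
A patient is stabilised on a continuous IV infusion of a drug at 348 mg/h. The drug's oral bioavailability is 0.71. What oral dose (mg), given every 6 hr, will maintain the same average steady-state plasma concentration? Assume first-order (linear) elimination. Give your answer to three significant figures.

2940 mg

To maintain the same Css, the systemic dosing rate must be unchanged: F·D/τ = infusion rate.
D = rate × τ / F = 348 × 6 / 0.71 = 2941 mg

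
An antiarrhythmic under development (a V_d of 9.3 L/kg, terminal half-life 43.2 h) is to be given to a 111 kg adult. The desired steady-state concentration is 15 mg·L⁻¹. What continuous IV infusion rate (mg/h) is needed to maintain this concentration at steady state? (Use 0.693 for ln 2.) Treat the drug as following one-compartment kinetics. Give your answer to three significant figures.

Total Vd = 9.3 × 111 = 1032 L
k = 0.693/43.2 = 0.01604 h⁻¹, so CL = k·Vd = 0.01604 × 1032 = 16.55 L/h
Infusion rate = CL × Css = 16.55 × 15 = 248.3 mg/h

248 mg/h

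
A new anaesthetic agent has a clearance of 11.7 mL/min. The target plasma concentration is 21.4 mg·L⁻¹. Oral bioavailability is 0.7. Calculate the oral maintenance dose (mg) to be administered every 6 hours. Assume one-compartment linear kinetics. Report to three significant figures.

129 mg

Convert clearance: 11.7 mL/min × 60 min/h ÷ 1000 mL/L = 0.7020 L/h
D = CL × Css × τ / F = 0.7020 × 21.4 × 6 / 0.7 = 128.8 mg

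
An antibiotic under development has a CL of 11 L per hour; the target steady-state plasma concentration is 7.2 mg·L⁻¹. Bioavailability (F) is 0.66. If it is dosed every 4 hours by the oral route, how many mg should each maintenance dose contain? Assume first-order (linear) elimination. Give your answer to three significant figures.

At steady state, dose per interval replaces the amount cleared in that interval: F·D/τ = CL·Css.
D = CL × Css × τ / F = 11.00 × 7.2 × 4 / 0.66 = 480.0 mg

480 mg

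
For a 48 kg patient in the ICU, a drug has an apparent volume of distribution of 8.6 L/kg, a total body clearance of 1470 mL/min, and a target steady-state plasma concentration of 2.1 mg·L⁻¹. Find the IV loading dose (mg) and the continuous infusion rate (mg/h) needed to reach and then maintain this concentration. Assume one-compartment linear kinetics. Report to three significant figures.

Vd(total) = 48 kg × 8.6 L/kg = 412.8 L
LD = Vd · C_target = 412.8 × 2.1 = 866.9 mg
CL = 1470 mL/min × 60/1000 = 88.20 L/h
Infusion rate = 88.20 L/h × 2.1 mg/L = 185.2 mg/h

(a) 867 mg; (b) 185 mg/h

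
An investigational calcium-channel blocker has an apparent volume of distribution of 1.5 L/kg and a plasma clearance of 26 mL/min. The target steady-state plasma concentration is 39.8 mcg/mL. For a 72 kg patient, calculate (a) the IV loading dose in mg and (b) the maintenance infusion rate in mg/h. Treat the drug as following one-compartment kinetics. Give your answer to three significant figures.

(a) 4300 mg; (b) 62.1 mg/h

Vd = 1.5 L/kg × 72 kg = 108.0 L
Loading dose = Vd × C = 108.0 × 39.8 = 4298 mg
Convert clearance: 26 mL/min × 60 min/h ÷ 1000 mL/L = 1.560 L/h
Maintenance: replace elimination → rate = CL × Css = 1.560 × 39.8 = 62.09 mg/h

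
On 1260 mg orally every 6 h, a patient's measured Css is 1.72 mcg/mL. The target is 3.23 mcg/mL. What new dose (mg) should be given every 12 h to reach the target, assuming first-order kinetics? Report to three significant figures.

For first-order elimination, Css ∝ F·D/(CL·τ); F and CL are unchanged, so Css ∝ D/τ.
D₂ = D₁ × (Css,target / Css,current) × (τ₂/τ₁) = 1260 × (3.23/1.72) × (12/6) = 4732 mg

4730 mg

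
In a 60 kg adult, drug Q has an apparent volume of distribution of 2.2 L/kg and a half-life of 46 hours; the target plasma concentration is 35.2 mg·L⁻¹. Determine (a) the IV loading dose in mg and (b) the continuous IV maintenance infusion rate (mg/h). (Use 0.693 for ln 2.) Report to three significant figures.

Total Vd = 2.2 × 60 = 132.0 L
LD = Vd × C = 132.0 × 35.2 = 4646 mg
CL = 0.693 × Vd / t½ = 0.693 × 132.0 / 46 = 1.989 L/h
Infusion rate = CL × Css = 1.989 × 35.2 = 70.01 mg/h

(a) 4650 mg; (b) 70.0 mg/h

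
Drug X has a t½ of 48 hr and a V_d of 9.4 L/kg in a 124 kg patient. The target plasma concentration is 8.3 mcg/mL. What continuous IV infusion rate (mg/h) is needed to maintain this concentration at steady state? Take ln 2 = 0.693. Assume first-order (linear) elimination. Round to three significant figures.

Total Vd = 9.4 × 124 = 1166 L
CL = 0.693 × Vd / t½ = 0.693 × 1166 / 48 = 16.83 L/h
Infusion rate = CL × Css = 16.83 × 8.3 = 139.7 mg/h

140 mg/h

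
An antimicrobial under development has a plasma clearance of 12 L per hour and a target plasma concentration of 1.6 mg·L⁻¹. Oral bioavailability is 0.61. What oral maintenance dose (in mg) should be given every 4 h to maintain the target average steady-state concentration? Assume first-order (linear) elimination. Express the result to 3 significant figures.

D = CL × Css × τ / F = 12.00 × 1.6 × 4 / 0.61 = 125.9 mg

126 mg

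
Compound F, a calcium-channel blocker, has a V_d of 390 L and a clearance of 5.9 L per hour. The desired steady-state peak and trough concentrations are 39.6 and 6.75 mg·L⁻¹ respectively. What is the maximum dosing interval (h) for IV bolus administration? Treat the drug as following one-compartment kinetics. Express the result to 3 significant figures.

117 h

k = CL / Vd = 5.900 / 390.0 = 0.01513 h⁻¹
Between IV bolus doses, concentration decays as C = C₀·e^(−kτ), so C_peak/C_trough = e^(kτ).
τ_max = ln(C_peak/C_trough) / k = ln(39.6/6.75) / 0.01513 = 1.769 / 0.01513 = 116.9 h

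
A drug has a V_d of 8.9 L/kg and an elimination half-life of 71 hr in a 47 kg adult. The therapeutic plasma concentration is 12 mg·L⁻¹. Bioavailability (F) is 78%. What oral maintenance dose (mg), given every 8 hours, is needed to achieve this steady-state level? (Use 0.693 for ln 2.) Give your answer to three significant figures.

503 mg

Vd = 8.9 L/kg × 47 kg = 418.3 L
CL = 0.693 × Vd / t½ = 0.693 × 418.3 / 71 = 4.083 L/h
D = CL × Css × τ / F = 4.083 × 12 × 8 / 0.78 = 502.5 mg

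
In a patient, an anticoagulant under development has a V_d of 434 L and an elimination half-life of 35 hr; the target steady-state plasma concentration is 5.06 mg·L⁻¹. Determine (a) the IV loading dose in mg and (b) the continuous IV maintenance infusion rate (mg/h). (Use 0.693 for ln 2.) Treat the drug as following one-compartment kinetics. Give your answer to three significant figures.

LD = Vd × C = 434.0 × 5.06 = 2196 mg
CL = 0.693 × Vd / t½ = 0.693 × 434.0 / 35 = 8.593 L/h
Infusion rate = CL × Css = 8.593 × 5.06 = 43.48 mg/h

(a) 2200 mg; (b) 43.5 mg/h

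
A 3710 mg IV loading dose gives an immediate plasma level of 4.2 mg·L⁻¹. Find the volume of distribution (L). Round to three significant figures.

883 L

Immediately after an IV bolus, C₀ = Dose / Vd, so Vd = Dose / C₀.
Vd = 3710 / 4.2 = 883.3 L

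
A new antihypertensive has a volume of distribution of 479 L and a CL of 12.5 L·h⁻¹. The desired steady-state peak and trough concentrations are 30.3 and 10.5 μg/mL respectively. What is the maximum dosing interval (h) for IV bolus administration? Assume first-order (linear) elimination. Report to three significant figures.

k = CL / Vd = 12.50 / 479.0 = 0.02610 h⁻¹
Between IV bolus doses, concentration decays as C = C₀·e^(−kτ), so C_peak/C_trough = e^(kτ).
τ_max = ln(C_peak/C_trough) / k = ln(30.3/10.5) / 0.02610 = 1.060 / 0.02610 = 40.61 h

40.6 h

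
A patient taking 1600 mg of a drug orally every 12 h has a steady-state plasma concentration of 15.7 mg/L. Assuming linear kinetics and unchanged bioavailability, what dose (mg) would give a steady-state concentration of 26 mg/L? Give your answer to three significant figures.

For first-order elimination, Css ∝ F·D/(CL·τ); F and CL are unchanged, so Css ∝ D/τ.
D₂ = D₁ × (Css,target / Css,current) = 1600 × 26/15.7 = 2650 mg

2650 mg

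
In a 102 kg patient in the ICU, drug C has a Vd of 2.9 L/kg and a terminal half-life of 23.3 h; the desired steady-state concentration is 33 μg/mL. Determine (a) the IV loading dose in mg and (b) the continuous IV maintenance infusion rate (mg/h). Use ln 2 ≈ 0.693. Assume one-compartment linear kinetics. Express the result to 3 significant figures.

(a) 9760 mg; (b) 290 mg/h

Vd(total) = 102 kg × 2.9 L/kg = 295.8 L
LD = Vd × C = 295.8 × 33 = 9761 mg
CL = 0.693 × Vd / t½ = 0.693 × 295.8 / 23.3 = 8.798 L/h
Infusion rate = CL × Css = 8.798 × 33 = 290.3 mg/h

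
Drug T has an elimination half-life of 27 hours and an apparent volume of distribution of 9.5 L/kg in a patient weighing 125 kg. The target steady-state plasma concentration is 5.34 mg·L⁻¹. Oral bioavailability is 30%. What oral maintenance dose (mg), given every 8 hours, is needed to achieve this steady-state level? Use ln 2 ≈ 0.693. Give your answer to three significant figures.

4340 mg

Vd(total) = 125 kg × 9.5 L/kg = 1188 L
k = 0.693/27 = 0.02567 h⁻¹, so CL = k·Vd = 0.02567 × 1188 = 30.50 L/h
D = CL × Css × τ / F = 30.50 × 5.34 × 8 / 0.3 = 4343 mg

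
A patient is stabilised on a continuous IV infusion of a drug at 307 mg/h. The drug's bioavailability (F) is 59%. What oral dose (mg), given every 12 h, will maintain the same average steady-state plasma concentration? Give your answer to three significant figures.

To maintain the same Css, the systemic dosing rate must be unchanged: F·D/τ = infusion rate.
D = rate × τ / F = 307 × 12 / 0.59 = 6244 mg

6240 mg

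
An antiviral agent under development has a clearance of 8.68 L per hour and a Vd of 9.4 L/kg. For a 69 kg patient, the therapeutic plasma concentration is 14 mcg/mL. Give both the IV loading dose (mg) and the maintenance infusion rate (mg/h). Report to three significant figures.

Vd = 9.4 L/kg × 69 kg = 648.6 L
LD = Vd · C_target = 648.6 × 14 = 9080 mg
Maintenance: replace elimination → rate = CL × Css = 8.680 × 14 = 121.5 mg/h

(a) 9080 mg; (b) 122 mg/h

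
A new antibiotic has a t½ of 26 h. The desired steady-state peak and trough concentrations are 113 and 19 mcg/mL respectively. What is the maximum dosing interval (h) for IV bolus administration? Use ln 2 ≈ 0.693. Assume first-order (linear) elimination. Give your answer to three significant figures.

66.9 h

k = 0.693 / t½ = 0.693 / 26 = 0.02665 h⁻¹
Between IV bolus doses, concentration decays as C = C₀·e^(−kτ), so C_peak/C_trough = e^(kτ).
τ_max = ln(C_peak/C_trough) / k = ln(113/19) / 0.02665 = 1.783 / 0.02665 = 66.90 h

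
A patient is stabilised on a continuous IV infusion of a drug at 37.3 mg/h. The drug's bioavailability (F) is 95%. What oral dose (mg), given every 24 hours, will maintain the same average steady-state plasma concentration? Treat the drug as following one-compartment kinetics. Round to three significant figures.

To maintain the same Css, the systemic dosing rate must be unchanged: F·D/τ = infusion rate.
D = rate × τ / F = 37.3 × 24 / 0.95 = 942.3 mg

942 mg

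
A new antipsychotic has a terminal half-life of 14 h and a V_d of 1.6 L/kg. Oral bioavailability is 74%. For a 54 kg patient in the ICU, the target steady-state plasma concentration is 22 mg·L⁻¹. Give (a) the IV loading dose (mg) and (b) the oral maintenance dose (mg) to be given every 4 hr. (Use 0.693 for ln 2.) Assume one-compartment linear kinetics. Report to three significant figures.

(a) 1900 mg; (b) 509 mg

Vd(total) = 54 kg × 1.6 L/kg = 86.40 L
LD = Vd × C = 86.40 × 22 = 1901 mg
CL = 0.693 × Vd / t½ = 0.693 × 86.40 / 14 = 4.277 L/h
D = CL × Css × τ / F = 4.277 × 22 × 4 / 0.74 = 508.6 mg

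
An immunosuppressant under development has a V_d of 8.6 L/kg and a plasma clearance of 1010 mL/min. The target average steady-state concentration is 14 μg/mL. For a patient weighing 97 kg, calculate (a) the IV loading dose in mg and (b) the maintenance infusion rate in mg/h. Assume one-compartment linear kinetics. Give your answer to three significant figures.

(a) 11700 mg; (b) 848 mg/h

Vd = 8.6 L/kg × 97 kg = 834.2 L
Loading: fill Vd to C_target → 834.2 L × 14 mg/L = 11680 mg
CL = 1010 mL/min = 1010 × 0.06 = 60.60 L/h
Maintenance: replace elimination → rate = CL × Css = 60.60 × 14 = 848.4 mg/h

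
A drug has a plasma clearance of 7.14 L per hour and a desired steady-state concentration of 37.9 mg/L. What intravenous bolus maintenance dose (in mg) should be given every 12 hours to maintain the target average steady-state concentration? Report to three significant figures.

3250 mg

D = CL × Css × τ = 7.140 × 37.9 × 12 = 3247 mg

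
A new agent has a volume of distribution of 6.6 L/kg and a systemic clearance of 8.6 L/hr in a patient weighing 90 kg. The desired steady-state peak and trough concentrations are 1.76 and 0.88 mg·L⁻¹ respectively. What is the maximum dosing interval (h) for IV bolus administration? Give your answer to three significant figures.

47.9 h

Vd(total) = 90 kg × 6.6 L/kg = 594.0 L
k = CL / Vd = 8.600 / 594.0 = 0.01448 h⁻¹
Between IV bolus doses, concentration decays as C = C₀·e^(−kτ), so C_peak/C_trough = e^(kτ).
τ_max = ln(C_peak/C_trough) / k = ln(1.76/0.88) / 0.01448 = 0.6931 / 0.01448 = 47.87 h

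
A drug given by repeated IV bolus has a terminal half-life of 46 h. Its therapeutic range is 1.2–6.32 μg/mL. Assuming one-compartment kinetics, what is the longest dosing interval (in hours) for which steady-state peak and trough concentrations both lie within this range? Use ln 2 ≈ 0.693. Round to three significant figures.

110 h

k = 0.693 / t½ = 0.693 / 46 = 0.01507 h⁻¹
Between IV bolus doses, concentration decays as C = C₀·e^(−kτ), so C_peak/C_trough = e^(kτ).
τ_max = ln(C_peak/C_trough) / k = ln(6.32/1.2) / 0.01507 = 1.661 / 0.01507 = 110.2 h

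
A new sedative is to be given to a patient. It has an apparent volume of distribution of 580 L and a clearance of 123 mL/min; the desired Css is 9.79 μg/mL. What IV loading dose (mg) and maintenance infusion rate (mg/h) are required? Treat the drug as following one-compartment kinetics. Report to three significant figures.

(a) 5680 mg; (b) 72.3 mg/h

Loading: fill Vd to C_target → 580.0 L × 9.79 mg/L = 5678 mg
CL = 123 mL/min × 60/1000 = 7.380 L/h
Maintenance infusion rate = CL × Css = 7.380 × 9.79 = 72.25 mg/h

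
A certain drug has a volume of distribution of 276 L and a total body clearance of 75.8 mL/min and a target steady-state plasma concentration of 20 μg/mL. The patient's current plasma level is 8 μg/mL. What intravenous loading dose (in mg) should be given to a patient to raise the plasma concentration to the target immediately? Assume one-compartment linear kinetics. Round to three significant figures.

3310 mg

Concentration deficit ΔC = 20 − 8 = 12.00 mg/L
LD = Vd × ΔC = 276.0 × 12.00 = 3312 mg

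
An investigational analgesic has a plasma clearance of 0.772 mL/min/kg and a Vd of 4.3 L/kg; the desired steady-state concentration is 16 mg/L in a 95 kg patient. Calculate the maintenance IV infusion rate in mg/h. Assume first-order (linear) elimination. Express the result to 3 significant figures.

CL = 0.772 mL/min/kg × 95 kg = 73.34 mL/min = 73.34 × 60/1000 = 4.400 L/h
Vd does not affect the maintenance rate; only clearance governs steady-state input.
R₀ = 4.400 × 16 = 70.40 mg/h

70.4 mg/h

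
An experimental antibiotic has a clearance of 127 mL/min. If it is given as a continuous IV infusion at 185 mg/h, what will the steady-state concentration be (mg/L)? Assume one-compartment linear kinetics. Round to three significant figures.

24.3 mg/L

CL = 127 mL/min × 60/1000 = 7.620 L/h
Css = rate / CL = 185 / 7.620 = 24.28 mg/L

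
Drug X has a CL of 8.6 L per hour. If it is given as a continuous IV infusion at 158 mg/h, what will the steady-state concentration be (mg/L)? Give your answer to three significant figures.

Css = rate / CL = 158 / 8.600 = 18.37 mg/L

18.4 mg/L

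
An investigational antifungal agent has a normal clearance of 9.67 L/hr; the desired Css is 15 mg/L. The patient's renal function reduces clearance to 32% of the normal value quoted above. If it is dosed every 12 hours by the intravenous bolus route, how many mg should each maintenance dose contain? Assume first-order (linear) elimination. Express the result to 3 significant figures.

557 mg

Patient clearance = 0.32 × 9.670 = 3.094 L/h
D = CL × Css × τ = 3.094 × 15 × 12 = 556.9 mg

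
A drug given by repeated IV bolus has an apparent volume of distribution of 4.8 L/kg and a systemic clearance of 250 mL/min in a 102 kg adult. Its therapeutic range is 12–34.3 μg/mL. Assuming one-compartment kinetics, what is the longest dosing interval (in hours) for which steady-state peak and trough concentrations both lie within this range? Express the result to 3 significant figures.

34.3 h

Total Vd = 4.8 × 102 = 489.6 L
CL = 250 mL/min = 250 × 0.06 = 15.00 L/h
k = CL / Vd = 15.00 / 489.6 = 0.03064 h⁻¹
Between IV bolus doses, concentration decays as C = C₀·e^(−kτ), so C_peak/C_trough = e^(kτ).
τ_max = ln(C_peak/C_trough) / k = ln(34.3/12) / 0.03064 = 1.050 / 0.03064 = 34.27 h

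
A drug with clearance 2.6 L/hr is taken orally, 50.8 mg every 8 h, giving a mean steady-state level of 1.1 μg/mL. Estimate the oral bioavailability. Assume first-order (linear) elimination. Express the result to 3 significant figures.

F·D/τ = CL·Css at steady state → F = CL·Css·τ / D.
F = 2.6 × 1.1 × 8 / 50.8 = 0.450

0.450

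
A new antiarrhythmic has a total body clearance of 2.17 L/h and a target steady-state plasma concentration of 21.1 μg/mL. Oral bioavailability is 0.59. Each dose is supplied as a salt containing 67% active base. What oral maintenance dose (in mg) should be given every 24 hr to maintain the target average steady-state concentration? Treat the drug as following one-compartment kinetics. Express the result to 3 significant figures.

D = CL × Css × τ / F / S = 2.170 × 21.1 × 24 / 0.59 / 0.67 = 2780 mg

2780 mg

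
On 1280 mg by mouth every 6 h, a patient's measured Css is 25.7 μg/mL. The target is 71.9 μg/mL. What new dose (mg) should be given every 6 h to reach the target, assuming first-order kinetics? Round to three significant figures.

3580 mg

For first-order elimination, Css ∝ F·D/(CL·τ); F and CL are unchanged, so Css ∝ D/τ.
D₂ = D₁ × (Css,target / Css,current) = 1280 × 71.9/25.7 = 3581 mg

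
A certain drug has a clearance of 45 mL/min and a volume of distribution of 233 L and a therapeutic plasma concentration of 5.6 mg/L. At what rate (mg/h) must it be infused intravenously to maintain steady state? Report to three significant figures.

15.1 mg/h

CL = 45 mL/min = 45 × 0.06 = 2.700 L/h
At steady state, infusion rate equals elimination rate: rate in = CL × Css.
R₀ = 2.700 × 5.6 = 15.12 mg/h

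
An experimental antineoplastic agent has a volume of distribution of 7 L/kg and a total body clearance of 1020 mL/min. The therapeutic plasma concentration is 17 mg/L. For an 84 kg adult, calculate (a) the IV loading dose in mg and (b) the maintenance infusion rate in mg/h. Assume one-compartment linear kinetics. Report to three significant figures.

Vd = 7 L/kg × 84 kg = 588.0 L
LD = Vd · C_target = 588.0 × 17 = 9996 mg
Convert clearance: 1020 mL/min × 60 min/h ÷ 1000 mL/L = 61.20 L/h
Infusion rate = 61.20 L/h × 17 mg/L = 1040 mg/h

(a) 10000 mg; (b) 1040 mg/h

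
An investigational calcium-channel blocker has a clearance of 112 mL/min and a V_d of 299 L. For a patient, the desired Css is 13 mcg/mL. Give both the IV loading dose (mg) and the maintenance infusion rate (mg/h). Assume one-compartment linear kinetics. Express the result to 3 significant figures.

Loading dose = Vd × C = 299.0 × 13 = 3887 mg
CL = 112 mL/min = 112 × 0.06 = 6.720 L/h
Maintenance: replace elimination → rate = CL × Css = 6.720 × 13 = 87.36 mg/h

(a) 3890 mg; (b) 87.4 mg/h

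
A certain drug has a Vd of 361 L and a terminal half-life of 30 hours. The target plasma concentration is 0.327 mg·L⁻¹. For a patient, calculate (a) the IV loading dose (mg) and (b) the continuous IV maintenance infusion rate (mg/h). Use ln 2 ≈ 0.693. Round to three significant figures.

LD = Vd × C = 361.0 × 0.327 = 118.0 mg
CL = 0.693 × Vd / t½ = 0.693 × 361.0 / 30 = 8.339 L/h
Infusion rate = CL × Css = 8.339 × 0.327 = 2.727 mg/h

(a) 118 mg; (b) 2.73 mg/h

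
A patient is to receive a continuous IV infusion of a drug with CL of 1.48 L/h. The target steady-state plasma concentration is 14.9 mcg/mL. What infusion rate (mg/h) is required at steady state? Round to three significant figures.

22.1 mg/h

Rate = CL × Css = 1.480 × 14.9 = 22.05 mg/h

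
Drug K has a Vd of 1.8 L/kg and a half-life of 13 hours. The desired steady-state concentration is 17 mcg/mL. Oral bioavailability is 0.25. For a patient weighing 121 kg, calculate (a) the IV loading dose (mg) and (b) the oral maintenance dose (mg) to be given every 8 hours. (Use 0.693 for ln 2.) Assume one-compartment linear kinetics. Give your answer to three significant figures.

Vd = 1.8 L/kg × 121 kg = 217.8 L
LD = Vd × C = 217.8 × 17 = 3703 mg
CL = 0.693 × Vd / t½ = 0.693 × 217.8 / 13 = 11.61 L/h
D = CL × Css × τ / F = 11.61 × 17 × 8 / 0.25 = 6316 mg

(a) 3700 mg; (b) 6320 mg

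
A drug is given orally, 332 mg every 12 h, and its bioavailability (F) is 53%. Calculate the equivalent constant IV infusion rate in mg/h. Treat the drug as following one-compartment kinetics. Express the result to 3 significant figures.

14.7 mg/h

Equivalent systemic input: infusion rate = F·D/τ.
Rate = 0.53 × 332 / 12 = 14.66 mg/h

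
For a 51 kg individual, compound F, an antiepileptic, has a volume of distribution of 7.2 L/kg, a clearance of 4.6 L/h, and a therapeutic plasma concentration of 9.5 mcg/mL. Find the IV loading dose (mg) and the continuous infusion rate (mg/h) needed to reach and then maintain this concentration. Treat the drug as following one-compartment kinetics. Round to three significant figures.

Vd(total) = 51 kg × 7.2 L/kg = 367.2 L
Loading dose = Vd × C = 367.2 × 9.5 = 3488 mg
Infusion rate = 4.600 L/h × 9.5 mg/L = 43.70 mg/h

(a) 3490 mg; (b) 43.7 mg/h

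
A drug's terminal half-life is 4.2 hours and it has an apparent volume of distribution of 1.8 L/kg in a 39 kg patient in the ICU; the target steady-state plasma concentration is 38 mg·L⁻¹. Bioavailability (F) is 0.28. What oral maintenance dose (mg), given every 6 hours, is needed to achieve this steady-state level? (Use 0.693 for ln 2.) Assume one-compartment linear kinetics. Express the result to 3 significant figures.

Vd(total) = 39 kg × 1.8 L/kg = 70.20 L
CL = ln 2 · Vd / t½ = 0.693 × 70.20 / 4.2 = 11.58 L/h
D = CL × Css × τ / F = 11.58 × 38 × 6 / 0.28 = 9429 mg

9430 mg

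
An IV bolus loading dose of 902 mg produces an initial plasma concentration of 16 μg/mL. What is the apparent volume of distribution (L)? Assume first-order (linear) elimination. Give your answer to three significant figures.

Immediately after an IV bolus, C₀ = Dose / Vd, so Vd = Dose / C₀.
Vd = 902 / 16 = 56.38 L

56.4 L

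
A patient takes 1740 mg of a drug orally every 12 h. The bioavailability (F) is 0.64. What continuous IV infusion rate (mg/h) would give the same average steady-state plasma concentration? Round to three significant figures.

Equivalent systemic input: infusion rate = F·D/τ.
Rate = 0.64 × 1740 / 12 = 92.80 mg/h

92.8 mg/h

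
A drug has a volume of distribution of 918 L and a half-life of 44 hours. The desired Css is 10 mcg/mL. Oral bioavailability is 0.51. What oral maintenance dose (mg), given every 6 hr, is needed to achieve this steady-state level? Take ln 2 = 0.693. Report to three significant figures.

1700 mg

CL = 0.693 × Vd / t½ = 0.693 × 918.0 / 44 = 14.46 L/h
D = CL × Css × τ / F = 14.46 × 10 × 6 / 0.51 = 1701 mg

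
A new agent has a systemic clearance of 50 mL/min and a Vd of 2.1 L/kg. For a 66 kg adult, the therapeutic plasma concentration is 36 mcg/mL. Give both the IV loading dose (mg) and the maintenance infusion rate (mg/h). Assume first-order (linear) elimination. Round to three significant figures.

Total Vd = 2.1 × 66 = 138.6 L
Loading dose = Vd × C = 138.6 × 36 = 4990 mg
CL = 50 mL/min = 50 × 0.06 = 3.000 L/h
Maintenance: replace elimination → rate = CL × Css = 3.000 × 36 = 108.0 mg/h

(a) 4990 mg; (b) 108 mg/h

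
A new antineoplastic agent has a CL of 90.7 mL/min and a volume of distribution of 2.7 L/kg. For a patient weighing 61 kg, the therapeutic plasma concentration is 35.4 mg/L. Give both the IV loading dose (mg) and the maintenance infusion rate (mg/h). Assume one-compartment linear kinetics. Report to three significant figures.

(a) 5830 mg; (b) 193 mg/h

Vd(total) = 61 kg × 2.7 L/kg = 164.7 L
Loading: fill Vd to C_target → 164.7 L × 35.4 mg/L = 5830 mg
CL = 90.7 mL/min × 60/1000 = 5.442 L/h
Maintenance: replace elimination → rate = CL × Css = 5.442 × 35.4 = 192.6 mg/h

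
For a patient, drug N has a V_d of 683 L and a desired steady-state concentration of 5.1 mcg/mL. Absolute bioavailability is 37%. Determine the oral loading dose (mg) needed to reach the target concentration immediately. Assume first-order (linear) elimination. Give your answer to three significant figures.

LD = Vd × C / F = 683.0 × 5.100 / 0.37 = 9414 mg

9410 mg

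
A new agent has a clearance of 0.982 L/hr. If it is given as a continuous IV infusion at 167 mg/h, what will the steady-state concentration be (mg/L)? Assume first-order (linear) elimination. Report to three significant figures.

170 mg/L

Css = rate / CL = 167 / 0.9820 = 170.1 mg/L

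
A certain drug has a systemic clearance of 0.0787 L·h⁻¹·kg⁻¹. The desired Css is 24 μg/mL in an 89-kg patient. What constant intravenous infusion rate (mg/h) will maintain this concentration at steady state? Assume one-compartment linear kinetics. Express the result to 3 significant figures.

168 mg/h

CL = 0.0787 L·h⁻¹·kg⁻¹ × 89 kg = 7.004 L/h
At steady state, infusion rate equals elimination rate: rate in = CL × Css.
Rate = CL × Css = 7.004 × 24 = 168.1 mg/h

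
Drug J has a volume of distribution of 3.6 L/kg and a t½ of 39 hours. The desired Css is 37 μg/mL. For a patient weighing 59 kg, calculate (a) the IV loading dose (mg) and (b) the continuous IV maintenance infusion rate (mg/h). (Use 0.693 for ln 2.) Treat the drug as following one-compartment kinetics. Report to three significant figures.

Total Vd = 3.6 × 59 = 212.4 L
LD = Vd × C = 212.4 × 37 = 7859 mg
CL = 0.693 × Vd / t½ = 0.693 × 212.4 / 39 = 3.774 L/h
Infusion rate = CL × Css = 3.774 × 37 = 139.6 mg/h

(a) 7860 mg; (b) 140 mg/h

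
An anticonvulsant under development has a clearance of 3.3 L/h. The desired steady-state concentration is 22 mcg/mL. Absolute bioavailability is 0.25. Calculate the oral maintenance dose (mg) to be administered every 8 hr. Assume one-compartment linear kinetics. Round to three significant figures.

At steady state, dose per interval replaces the amount cleared in that interval: F·D/τ = CL·Css.
D = CL × Css × τ / F = 3.300 × 22 × 8 / 0.25 = 2323 mg

2320 mg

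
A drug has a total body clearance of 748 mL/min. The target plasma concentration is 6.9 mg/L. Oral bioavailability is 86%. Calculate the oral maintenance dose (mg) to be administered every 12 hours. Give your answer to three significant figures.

CL = 748 mL/min = 748 × 0.06 = 44.88 L/h
D = CL × Css × τ / F = 44.88 × 6.9 × 12 / 0.86 = 4321 mg

4320 mg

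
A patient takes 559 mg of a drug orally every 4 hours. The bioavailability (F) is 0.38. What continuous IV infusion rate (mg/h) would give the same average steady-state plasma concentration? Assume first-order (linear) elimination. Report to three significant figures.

Equivalent systemic input: infusion rate = F·D/τ.
Rate = 0.38 × 559 / 4 = 53.11 mg/h

53.1 mg/h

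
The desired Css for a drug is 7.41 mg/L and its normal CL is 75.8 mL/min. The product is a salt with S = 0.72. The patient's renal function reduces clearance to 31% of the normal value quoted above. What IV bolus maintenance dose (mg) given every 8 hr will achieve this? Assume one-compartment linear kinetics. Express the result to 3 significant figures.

116 mg

CL = 75.8 mL/min × 60/1000 = 4.548 L/h
Patient clearance = 0.31 × 4.548 = 1.410 L/h
D = CL × Css × τ / S = 1.410 × 7.41 × 8 / 0.72 = 116.1 mg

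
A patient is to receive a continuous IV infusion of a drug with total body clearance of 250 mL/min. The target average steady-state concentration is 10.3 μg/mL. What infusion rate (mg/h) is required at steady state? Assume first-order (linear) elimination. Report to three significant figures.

155 mg/h

CL = 250 mL/min = 250 × 0.06 = 15.00 L/h
Rate = CL × Css = 15.00 × 10.3 = 154.5 mg/h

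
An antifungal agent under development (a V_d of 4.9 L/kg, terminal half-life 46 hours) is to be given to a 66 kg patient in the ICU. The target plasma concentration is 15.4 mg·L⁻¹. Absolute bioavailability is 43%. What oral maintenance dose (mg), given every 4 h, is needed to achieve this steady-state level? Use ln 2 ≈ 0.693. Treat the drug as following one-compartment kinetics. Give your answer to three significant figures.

698 mg

Total Vd = 4.9 × 66 = 323.4 L
CL = 0.693 × Vd / t½ = 0.693 × 323.4 / 46 = 4.872 L/h
D = CL × Css × τ / F = 4.872 × 15.4 × 4 / 0.43 = 697.9 mg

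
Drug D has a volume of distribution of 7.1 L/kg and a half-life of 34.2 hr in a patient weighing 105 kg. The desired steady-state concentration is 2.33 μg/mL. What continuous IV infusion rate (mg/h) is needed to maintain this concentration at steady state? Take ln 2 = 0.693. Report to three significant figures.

35.2 mg/h

Total Vd = 7.1 × 105 = 745.5 L
CL = 0.693 × Vd / t½ = 0.693 × 745.5 / 34.2 = 15.11 L/h
Infusion rate = CL × Css = 15.11 × 2.33 = 35.21 mg/h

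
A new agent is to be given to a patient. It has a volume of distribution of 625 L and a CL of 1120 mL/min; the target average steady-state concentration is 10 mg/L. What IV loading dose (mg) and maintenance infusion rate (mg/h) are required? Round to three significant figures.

(a) 6250 mg; (b) 672 mg/h

LD = Vd · C_target = 625.0 × 10 = 6250 mg
Convert clearance: 1120 mL/min × 60 min/h ÷ 1000 mL/L = 67.20 L/h
Maintenance: replace elimination → rate = CL × Css = 67.20 × 10 = 672.0 mg/h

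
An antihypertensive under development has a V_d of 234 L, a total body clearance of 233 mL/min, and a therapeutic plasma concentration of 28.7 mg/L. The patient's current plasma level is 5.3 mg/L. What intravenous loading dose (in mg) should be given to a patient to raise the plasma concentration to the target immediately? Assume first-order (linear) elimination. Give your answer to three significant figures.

LD is governed by Vd — clearance does not enter the loading-dose calculation.
Concentration deficit ΔC = 28.7 − 5.3 = 23.40 mg/L
LD = Vd × ΔC = 234.0 × 23.40 = 5476 mg

5480 mg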